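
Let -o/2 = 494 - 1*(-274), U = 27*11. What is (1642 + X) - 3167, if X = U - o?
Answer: 308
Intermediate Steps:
U = 297
o = -1536 (o = -2*(494 - 1*(-274)) = -2*(494 + 274) = -2*768 = -1536)
X = 1833 (X = 297 - 1*(-1536) = 297 + 1536 = 1833)
(1642 + X) - 3167 = (1642 + 1833) - 3167 = 3475 - 3167 = 308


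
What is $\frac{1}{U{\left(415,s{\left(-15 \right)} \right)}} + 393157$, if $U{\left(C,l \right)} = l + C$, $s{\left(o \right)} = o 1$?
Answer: $\frac{157262801}{400} \approx 3.9316 \cdot 10^{5}$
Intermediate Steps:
$s{\left(o \right)} = o$
$U{\left(C,l \right)} = C + l$
$\frac{1}{U{\left(415,s{\left(-15 \right)} \right)}} + 393157 = \frac{1}{415 - 15} + 393157 = \frac{1}{400} + 393157 = \frac{157262801}{400}$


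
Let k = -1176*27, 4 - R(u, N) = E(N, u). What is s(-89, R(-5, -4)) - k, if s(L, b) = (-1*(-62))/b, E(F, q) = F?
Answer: 127039/4 ≈ 31760.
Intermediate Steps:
R(u, N) = 4 - N
s(L, b) = 62/b
k = -31752
s(-89, R(-5, -4)) - k = 62/(4 - 1*(-4)) - 1*(-31752) = 62/(4 + 4) + 31752 = 62/8 + 31752 = 62*(⅛) + 31752 = 31/4 + 31752 = 127039/4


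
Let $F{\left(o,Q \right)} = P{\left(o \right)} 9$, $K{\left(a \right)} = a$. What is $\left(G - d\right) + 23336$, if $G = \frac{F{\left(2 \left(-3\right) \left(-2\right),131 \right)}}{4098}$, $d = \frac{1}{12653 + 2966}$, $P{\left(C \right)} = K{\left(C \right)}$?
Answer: $\frac{248943524531}{10667777} \approx 23336.0$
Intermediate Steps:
$P{\left(C \right)} = C$
$F{\left(o,Q \right)} = 9 o$ ($F{\left(o,Q \right)} = o 9 = 9 o$)
$d = \frac{1}{15619} \approx 6.4025 \cdot 10^{-5}$
$G = \frac{18}{683}$ ($G = \frac{9 \cdot 2 \left(-3\right) \left(-2\right)}{4098} = 9 \left(\left(-6\right) \left(-2\right)\right) \frac{1}{4098} = 9 \cdot 12 \cdot \frac{1}{4098} = 108 \cdot \frac{1}{4098} = \frac{18}{683} \approx 0.026354$)
$\left(G - d\right) + 23336 = \left(\frac{18}{683} - \frac{1}{15619}\right) + 23336 = \frac{280459}{10667777} + 23336 = \frac{248943524531}{10667777}$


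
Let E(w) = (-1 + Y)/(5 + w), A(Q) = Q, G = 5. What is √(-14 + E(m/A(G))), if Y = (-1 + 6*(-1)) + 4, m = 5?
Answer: 2*I*√33/3 ≈ 3.8297*I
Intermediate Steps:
Y = -3 (Y = (-1 - 6) + 4 = -7 + 4 = -3)
E(w) = -4/(5 + w) (E(w) = (-1 - 3)/(5 + w) = -4/(5 + w))
√(-14 + E(m/A(G))) = √(-14 - 4/(5 + 5/5)) = √(-14 - 4/(5 + 5*(⅕))) = √(-14 - 4/(5 + 1)) = √(-14 - 4/6) = √(-14 - 4*⅙) = √(-14 - ⅔) = √(-44/3) = 2*I*√33/3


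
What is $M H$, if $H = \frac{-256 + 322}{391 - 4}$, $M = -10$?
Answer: $- \frac{220}{129} \approx -1.7054$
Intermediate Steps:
$H = \frac{22}{129}$ ($H = \frac{66}{387} = 66 \cdot \frac{1}{387} = \frac{22}{129} \approx 0.17054$)
$M H = \left(-10\right) \frac{22}{129} = - \frac{220}{129}$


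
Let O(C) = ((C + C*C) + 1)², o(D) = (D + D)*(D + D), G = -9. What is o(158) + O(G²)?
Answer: 44229305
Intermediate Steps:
o(D) = 4*D² (o(D) = (2*D)*(2*D) = 4*D²)
O(C) = (1 + C + C²)² (O(C) = ((C + C²) + 1)² = (1 + C + C²)²)
o(158) + O(G²) = 4*158² + (1 + (-9)² + ((-9)²)²)² = 4*24964 + (1 + 81 + 81²)² = 99856 + (1 + 81 + 6561)² = 99856 + 6643² = 99856 + 44129449 = 44229305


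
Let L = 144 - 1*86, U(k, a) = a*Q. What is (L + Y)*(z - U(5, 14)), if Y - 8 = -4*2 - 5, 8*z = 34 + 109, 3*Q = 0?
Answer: 7579/8 ≈ 947.38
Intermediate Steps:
Q = 0 (Q = (⅓)*0 = 0)
U(k, a) = 0 (U(k, a) = a*0 = 0)
z = 143/8 (z = (34 + 109)/8 = (⅛)*143 = 143/8 ≈ 17.875)
Y = -5 (Y = 8 + (-4*2 - 5) = 8 + (-8 - 5) = 8 - 13 = -5)
L = 58 (L = 144 - 86 = 58)
(L + Y)*(z - U(5, 14)) = (58 - 5)*(143/8 - 1*0) = 53*(143/8 + 0) = 53*(143/8) = 7579/8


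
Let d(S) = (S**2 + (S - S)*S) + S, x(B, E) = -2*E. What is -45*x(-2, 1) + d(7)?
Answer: 146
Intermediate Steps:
d(S) = S + S**2 (d(S) = (S**2 + 0*S) + S = (S**2 + 0) + S = S**2 + S = S + S**2)
-45*x(-2, 1) + d(7) = -(-90) + 7*(1 + 7) = -45*(-2) + 7*8 = 90 + 56 = 146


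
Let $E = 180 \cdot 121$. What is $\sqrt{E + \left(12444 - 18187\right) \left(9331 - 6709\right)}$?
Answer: $i \sqrt{15036366} \approx 3877.7 i$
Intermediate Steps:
$E = 21780$
$\sqrt{E + \left(12444 - 18187\right) \left(9331 - 6709\right)} = \sqrt{21780 + \left(12444 - 18187\right) \left(9331 - 6709\right)} = \sqrt{21780 + \left(12444 - 18187\right) 2622} = \sqrt{21780 - 15058146} = \sqrt{-15036366} = i \sqrt{15036366}$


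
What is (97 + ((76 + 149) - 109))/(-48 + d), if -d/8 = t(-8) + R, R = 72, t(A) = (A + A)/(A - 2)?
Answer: -1065/3184 ≈ -0.33449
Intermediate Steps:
t(A) = 2*A/(-2 + A) (t(A) = (2*A)/(-2 + A) = 2*A/(-2 + A))
d = -2944/5 (d = -8*(2*(-8)/(-2 - 8) + 72) = -8*(2*(-8)/(-10) + 72) = -8*(2*(-8)*(-1/10) + 72) = -8*(8/5 + 72) = -8*368/5 = -2944/5 ≈ -588.80)
(97 + ((76 + 149) - 109))/(-48 + d) = (97 + ((76 + 149) - 109))/(-48 - 2944/5) = (97 + (225 - 109))/(-3184/5) = (97 + 116)*(-5/3184) = 213*(-5/3184) = -1065/3184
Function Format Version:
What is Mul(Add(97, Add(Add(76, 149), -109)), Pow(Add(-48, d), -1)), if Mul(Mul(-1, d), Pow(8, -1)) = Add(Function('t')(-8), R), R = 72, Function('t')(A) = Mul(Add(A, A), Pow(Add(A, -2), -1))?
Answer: Rational(-1065, 3184) ≈ -0.33449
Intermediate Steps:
Function('t')(A) = Mul(2, A, Pow(Add(-2, A), -1)) (Function('t')(A) = Mul(Mul(2, A), Pow(Add(-2, A), -1)) = Mul(2, A, Pow(Add(-2, A), -1)))
d = Rational(-2944, 5) (d = Mul(-8, Add(Mul(2, -8, Pow(Add(-2, -8), -1)), 72)) = Mul(-8, Add(Mul(2, -8, Pow(-10, -1)), 72)) = Mul(-8, Add(Mul(2, -8, Rational(-1, 10)), 72)) = Mul(-8, Add(Rational(8, 5), 72)) = Mul(-8, Rational(368, 5)) = Rational(-2944, 5) ≈ -588.80)
Mul(Add(97, Add(Add(76, 149), -109)), Pow(Add(-48, d), -1)) = Mul(Add(97, Add(Add(76, 149), -109)), Pow(Add(-48, Rational(-2944, 5)), -1)) = Mul(Add(97, Add(225, -109)), Pow(Rational(-3184, 5), -1)) = Mul(Add(97, 116), Rational(-5, 3184)) = Mul(213, Rational(-5, 3184)) = Rational(-1065, 3184)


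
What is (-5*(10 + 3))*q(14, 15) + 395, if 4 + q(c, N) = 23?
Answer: -840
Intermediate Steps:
q(c, N) = 19 (q(c, N) = -4 + 23 = 19)
(-5*(10 + 3))*q(14, 15) + 395 = -5*(10 + 3)*19 + 395 = -5*13*19 + 395 = -65*19 + 395 = -1235 + 395 = -840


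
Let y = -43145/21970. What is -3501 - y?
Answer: -15374765/4394 ≈ -3499.0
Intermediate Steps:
y = -8629/4394 (y = -43145*1/21970 = -8629/4394 ≈ -1.9638)
-3501 - y = -3501 - 1*(-8629/4394) = -3501 + 8629/4394 = -15374765/4394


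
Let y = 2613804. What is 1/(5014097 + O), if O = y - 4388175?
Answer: 1/3239726 ≈ 3.0867e-7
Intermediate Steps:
O = -1774371 (O = 2613804 - 4388175 = -1774371)
1/(5014097 + O) = 1/(5014097 - 1774371) = 1/3239726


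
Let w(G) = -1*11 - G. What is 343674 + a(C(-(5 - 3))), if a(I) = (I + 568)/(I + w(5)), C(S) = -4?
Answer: 1718229/5 ≈ 3.4365e+5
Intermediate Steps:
w(G) = -11 - G
a(I) = (568 + I)/(-16 + I) (a(I) = (I + 568)/(I + (-11 - 1*5)) = (568 + I)/(I + (-11 - 5)) = (568 + I)/(I - 16) = (568 + I)/(-16 + I))
343674 + a(C(-(5 - 3))) = 343674 + (568 - 4)/(-16 - 4) = 343674 + 564/(-20) = 343674 - 1/20*564 = 343674 - 141/5 = 1718229/5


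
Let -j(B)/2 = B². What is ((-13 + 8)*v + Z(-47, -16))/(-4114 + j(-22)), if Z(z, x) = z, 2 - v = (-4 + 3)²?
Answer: 26/2541 ≈ 0.010232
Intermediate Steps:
v = 1 (v = 2 - (-4 + 3)² = 2 - 1*(-1)² = 2 - 1*1 = 2 - 1 = 1)
j(B) = -2*B²
((-13 + 8)*v + Z(-47, -16))/(-4114 + j(-22)) = ((-13 + 8)*1 - 47)/(-4114 - 2*(-22)²) = (-5*1 - 47)/(-4114 - 2*484) = (-5 - 47)/(-4114 - 968) = -52/(-5082) = -52*(-1/5082) = 26/2541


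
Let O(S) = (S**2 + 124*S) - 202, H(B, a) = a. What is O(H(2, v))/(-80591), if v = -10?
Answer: 1342/80591 ≈ 0.016652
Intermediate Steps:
O(S) = -202 + S**2 + 124*S
O(H(2, v))/(-80591) = (-202 + (-10)**2 + 124*(-10))/(-80591) = (-202 + 100 - 1240)*(-1/80591) = -1342*(-1/80591) = 1342/80591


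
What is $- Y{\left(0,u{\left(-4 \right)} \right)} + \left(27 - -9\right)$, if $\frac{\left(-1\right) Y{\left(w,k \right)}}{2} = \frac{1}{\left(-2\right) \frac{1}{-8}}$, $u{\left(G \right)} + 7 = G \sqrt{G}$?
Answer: $44$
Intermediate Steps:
$u{\left(G \right)} = -7 + G^{\frac{3}{2}}$ ($u{\left(G \right)} = -7 + G \sqrt{G} = -7 + G^{\frac{3}{2}}$)
$Y{\left(w,k \right)} = -8$ ($Y{\left(w,k \right)} = - \frac{2}{\left(-2\right) \frac{1}{-8}} = - \frac{2}{\left(-2\right) \left(- \frac{1}{8}\right)} = - 2 \frac{1}{\frac{1}{4}} = \left(-2\right) 4 = -8$)
$- Y{\left(0,u{\left(-4 \right)} \right)} + \left(27 - -9\right) = \left(-1\right) \left(-8\right) + \left(27 - -9\right) = 8 + \left(27 + 9\right) = 8 + 36 = 44$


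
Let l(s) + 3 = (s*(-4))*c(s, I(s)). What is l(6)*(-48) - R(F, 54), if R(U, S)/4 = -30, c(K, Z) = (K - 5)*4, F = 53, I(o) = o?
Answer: 4872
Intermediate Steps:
c(K, Z) = -20 + 4*K (c(K, Z) = (-5 + K)*4 = -20 + 4*K)
R(U, S) = -120 (R(U, S) = 4*(-30) = -120)
l(s) = -3 - 4*s*(-20 + 4*s) (l(s) = -3 + (s*(-4))*(-20 + 4*s) = -3 + (-4*s)*(-20 + 4*s) = -3 - 4*s*(-20 + 4*s))
l(6)*(-48) - R(F, 54) = (-3 - 16*6*(-5 + 6))*(-48) - 1*(-120) = (-3 - 16*6*1)*(-48) + 120 = (-3 - 96)*(-48) + 120 = -99*(-48) + 120 = 4752 + 120 = 4872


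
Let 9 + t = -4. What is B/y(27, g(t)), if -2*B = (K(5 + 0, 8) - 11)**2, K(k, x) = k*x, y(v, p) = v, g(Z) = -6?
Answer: -841/54 ≈ -15.574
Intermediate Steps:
t = -13 (t = -9 - 4 = -13)
B = -841/2 (B = -((5 + 0)*8 - 11)**2/2 = -(5*8 - 11)**2/2 = -(40 - 11)**2/2 = -1/2*29**2 = -1/2*841 = -841/2 ≈ -420.50)
B/y(27, g(t)) = -841/2/27 = -841/2*1/27 = -841/54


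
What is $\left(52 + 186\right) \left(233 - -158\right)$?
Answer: $93058$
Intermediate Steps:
$\left(52 + 186\right) \left(233 - -158\right) = 238 \left(233 + 158\right) = 238 \cdot 391 = 93058$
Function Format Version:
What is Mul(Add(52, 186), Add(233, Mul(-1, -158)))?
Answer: 93058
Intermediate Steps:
Mul(Add(52, 186), Add(233, Mul(-1, -158))) = Mul(238, Add(233, 158)) = Mul(238, 391) = 93058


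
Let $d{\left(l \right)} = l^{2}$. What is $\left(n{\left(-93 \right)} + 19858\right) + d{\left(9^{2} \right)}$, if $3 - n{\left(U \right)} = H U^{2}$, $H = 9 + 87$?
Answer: $-803882$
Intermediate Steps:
$H = 96$
$n{\left(U \right)} = 3 - 96 U^{2}$
$\left(n{\left(-93 \right)} + 19858\right) + d{\left(9^{2} \right)} = \left(\left(3 - 96 \left(-93\right)^{2}\right) + 19858\right) + \left(9^{2}\right)^{2} = \left(\left(3 - 830304\right) + 19858\right) + 81^{2} = \left(\left(3 - 830304\right) + 19858\right) + 6561 = \left(-830301 + 19858\right) + 6561 = -810443 + 6561 = -803882$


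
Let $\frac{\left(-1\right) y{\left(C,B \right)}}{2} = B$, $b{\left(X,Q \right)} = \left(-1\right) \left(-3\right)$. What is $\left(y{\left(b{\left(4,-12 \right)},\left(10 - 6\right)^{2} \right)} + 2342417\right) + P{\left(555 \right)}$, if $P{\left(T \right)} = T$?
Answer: $2342940$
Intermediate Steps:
$b{\left(X,Q \right)} = 3$
$y{\left(C,B \right)} = - 2 B$
$\left(y{\left(b{\left(4,-12 \right)},\left(10 - 6\right)^{2} \right)} + 2342417\right) + P{\left(555 \right)} = \left(- 2 \left(10 - 6\right)^{2} + 2342417\right) + 555 = \left(- 2 \cdot 4^{2} + 2342417\right) + 555 = \left(\left(-2\right) 16 + 2342417\right) + 555 = \left(-32 + 2342417\right) + 555 = 2342385 + 555 = 2342940$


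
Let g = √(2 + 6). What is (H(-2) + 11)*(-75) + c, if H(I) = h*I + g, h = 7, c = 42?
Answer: 267 - 150*√2 ≈ 54.868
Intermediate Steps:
g = 2*√2 (g = √8 = 2*√2 ≈ 2.8284)
H(I) = 2*√2 + 7*I (H(I) = 7*I + 2*√2 = 2*√2 + 7*I)
(H(-2) + 11)*(-75) + c = ((2*√2 + 7*(-2)) + 11)*(-75) + 42 = ((2*√2 - 14) + 11)*(-75) + 42 = ((-14 + 2*√2) + 11)*(-75) + 42 = (-3 + 2*√2)*(-75) + 42 = (225 - 150*√2) + 42 = 267 - 150*√2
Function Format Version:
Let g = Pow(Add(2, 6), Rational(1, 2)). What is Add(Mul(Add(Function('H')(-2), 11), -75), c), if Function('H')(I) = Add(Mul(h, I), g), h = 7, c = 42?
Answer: Add(267, Mul(-150, Pow(2, Rational(1, 2)))) ≈ 54.868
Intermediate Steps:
g = Mul(2, Pow(2, Rational(1, 2))) (g = Pow(8, Rational(1, 2)) = Mul(2, Pow(2, Rational(1, 2))) ≈ 2.8284)
Function('H')(I) = Add(Mul(2, Pow(2, Rational(1, 2))), Mul(7, I)) (Function('H')(I) = Add(Mul(7, I), Mul(2, Pow(2, Rational(1, 2)))) = Add(Mul(2, Pow(2, Rational(1, 2))), Mul(7, I)))
Add(Mul(Add(Function('H')(-2), 11), -75), c) = Add(Mul(Add(Add(Mul(2, Pow(2, Rational(1, 2))), Mul(7, -2)), 11), -75), 42) = Add(Mul(Add(Add(Mul(2, Pow(2, Rational(1, 2))), -14), 11), -75), 42) = Add(Mul(Add(Add(-14, Mul(2, Pow(2, Rational(1, 2)))), 11), -75), 42) = Add(Mul(Add(-3, Mul(2, Pow(2, Rational(1, 2)))), -75), 42) = Add(Add(225, Mul(-150, Pow(2, Rational(1, 2)))), 42) = Add(267, Mul(-150, Pow(2, Rational(1, 2))))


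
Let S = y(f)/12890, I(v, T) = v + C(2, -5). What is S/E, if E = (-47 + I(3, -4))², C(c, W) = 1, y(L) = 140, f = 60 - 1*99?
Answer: 14/2383361 ≈ 5.8741e-6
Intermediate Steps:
f = -39 (f = 60 - 99 = -39)
I(v, T) = 1 + v (I(v, T) = v + 1 = 1 + v)
S = 14/1289 (S = 140/12890 = 140*(1/12890) = 14/1289 ≈ 0.010861)
E = 1849 (E = (-47 + (1 + 3))² = (-47 + 4)² = (-43)² = 1849)
S/E = (14/1289)/1849 = (14/1289)*(1/1849) = 14/2383361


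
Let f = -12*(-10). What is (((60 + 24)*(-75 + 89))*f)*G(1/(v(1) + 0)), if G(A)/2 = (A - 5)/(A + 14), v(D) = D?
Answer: -75264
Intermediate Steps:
f = 120
G(A) = 2*(-5 + A)/(14 + A) (G(A) = 2*((A - 5)/(A + 14)) = 2*((-5 + A)/(14 + A)) = 2*(-5 + A)/(14 + A))
(((60 + 24)*(-75 + 89))*f)*G(1/(v(1) + 0)) = (((60 + 24)*(-75 + 89))*120)*(2*(-5 + 1/(1 + 0))/(14 + 1/(1 + 0))) = ((84*14)*120)*(2*(-5 + 1/1)/(14 + 1/1)) = (1176*120)*(2*(-5 + 1)/(14 + 1)) = 141120*(2*(-4)/15) = 141120*(2*(1/15)*(-4)) = 141120*(-8/15) = -75264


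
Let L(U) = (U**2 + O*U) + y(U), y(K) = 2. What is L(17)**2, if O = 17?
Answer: 336400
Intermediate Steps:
L(U) = 2 + U**2 + 17*U (L(U) = (U**2 + 17*U) + 2 = 2 + U**2 + 17*U)
L(17)**2 = (2 + 17**2 + 17*17)**2 = (2 + 289 + 289)**2 = 580**2 = 336400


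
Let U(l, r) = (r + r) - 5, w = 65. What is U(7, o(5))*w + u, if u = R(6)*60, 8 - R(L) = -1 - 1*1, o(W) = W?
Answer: 925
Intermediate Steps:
U(l, r) = -5 + 2*r (U(l, r) = 2*r - 5 = -5 + 2*r)
R(L) = 10 (R(L) = 8 - (-1 - 1*1) = 8 - (-1 - 1) = 8 - 1*(-2) = 8 + 2 = 10)
u = 600 (u = 10*60 = 600)
U(7, o(5))*w + u = (-5 + 2*5)*65 + 600 = (-5 + 10)*65 + 600 = 5*65 + 600 = 325 + 600 = 925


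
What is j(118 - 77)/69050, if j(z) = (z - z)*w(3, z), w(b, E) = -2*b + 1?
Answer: 0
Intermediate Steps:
w(b, E) = 1 - 2*b
j(z) = 0 (j(z) = (z - z)*(1 - 2*3) = 0*(1 - 6) = 0*(-5) = 0)
j(118 - 77)/69050 = 0/69050 = 0*(1/69050) = 0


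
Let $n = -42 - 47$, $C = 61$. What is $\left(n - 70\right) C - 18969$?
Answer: $-28668$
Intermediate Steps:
$n = -89$
$\left(n - 70\right) C - 18969 = \left(-89 - 70\right) 61 - 18969 = \left(-159\right) 61 - 18969 = -9699 - 18969 = -28668$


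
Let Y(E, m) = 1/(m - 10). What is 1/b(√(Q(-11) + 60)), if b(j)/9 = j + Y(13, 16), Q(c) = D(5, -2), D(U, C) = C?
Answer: -2/6261 + 4*√58/2087 ≈ 0.014277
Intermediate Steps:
Q(c) = -2
Y(E, m) = 1/(-10 + m)
b(j) = 3/2 + 9*j (b(j) = 9*(j + 1/(-10 + 16)) = 9*(j + 1/6) = 9*(j + ⅙) = 9*(⅙ + j) = 3/2 + 9*j)
1/b(√(Q(-11) + 60)) = 1/(3/2 + 9*√(-2 + 60)) = 1/(3/2 + 9*√58)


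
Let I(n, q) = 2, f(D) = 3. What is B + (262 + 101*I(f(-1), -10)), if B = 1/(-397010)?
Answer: 184212639/397010 ≈ 464.00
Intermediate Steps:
B = -1/397010 ≈ -2.5188e-6
B + (262 + 101*I(f(-1), -10)) = -1/397010 + (262 + 101*2) = -1/397010 + (262 + 202) = -1/397010 + 464 = 184212639/397010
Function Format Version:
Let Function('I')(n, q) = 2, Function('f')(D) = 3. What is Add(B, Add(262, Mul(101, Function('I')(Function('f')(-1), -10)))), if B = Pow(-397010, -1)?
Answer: Rational(184212639, 397010) ≈ 464.00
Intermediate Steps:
B = Rational(-1, 397010) ≈ -2.5188e-6
Add(B, Add(262, Mul(101, Function('I')(Function('f')(-1), -10)))) = Add(Rational(-1, 397010), Add(262, Mul(101, 2))) = Add(Rational(-1, 397010), Add(262, 202)) = Add(Rational(-1, 397010), 464) = Rational(184212639, 397010)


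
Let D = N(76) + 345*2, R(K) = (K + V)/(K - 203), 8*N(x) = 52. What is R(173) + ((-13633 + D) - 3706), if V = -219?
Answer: -499229/30 ≈ -16641.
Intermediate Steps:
N(x) = 13/2 (N(x) = (⅛)*52 = 13/2)
R(K) = (-219 + K)/(-203 + K) (R(K) = (K - 219)/(K - 203) = (-219 + K)/(-203 + K))
D = 1393/2 (D = 13/2 + 345*2 = 13/2 + 690 = 1393/2 ≈ 696.50)
R(173) + ((-13633 + D) - 3706) = (-219 + 173)/(-203 + 173) + ((-13633 + 1393/2) - 3706) = -46/(-30) + (-25873/2 - 3706) = -1/30*(-46) - 33285/2 = 23/15 - 33285/2 = -499229/30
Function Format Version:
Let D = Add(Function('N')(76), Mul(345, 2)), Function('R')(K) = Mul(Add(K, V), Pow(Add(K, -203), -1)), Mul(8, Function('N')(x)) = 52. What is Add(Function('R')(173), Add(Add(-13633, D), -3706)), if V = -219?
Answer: Rational(-499229, 30) ≈ -16641.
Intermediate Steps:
Function('N')(x) = Rational(13, 2) (Function('N')(x) = Mul(Rational(1, 8), 52) = Rational(13, 2))
Function('R')(K) = Mul(Pow(Add(-203, K), -1), Add(-219, K)) (Function('R')(K) = Mul(Add(K, -219), Pow(Add(K, -203), -1)) = Mul(Add(-219, K), Pow(Add(-203, K), -1)) = Mul(Pow(Add(-203, K), -1), Add(-219, K)))
D = Rational(1393, 2) (D = Add(Rational(13, 2), Mul(345, 2)) = Add(Rational(13, 2), 690) = Rational(1393, 2) ≈ 696.50)
Add(Function('R')(173), Add(Add(-13633, D), -3706)) = Add(Mul(Pow(Add(-203, 173), -1), Add(-219, 173)), Add(Add(-13633, Rational(1393, 2)), -3706)) = Add(Mul(Pow(-30, -1), -46), Add(Rational(-25873, 2), -3706)) = Add(Mul(Rational(-1, 30), -46), Rational(-33285, 2)) = Add(Rational(23, 15), Rational(-33285, 2)) = Rational(-499229, 30)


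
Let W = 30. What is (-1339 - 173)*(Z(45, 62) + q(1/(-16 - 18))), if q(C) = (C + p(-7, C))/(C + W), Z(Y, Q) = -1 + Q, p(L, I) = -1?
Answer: -93931488/1019 ≈ -92180.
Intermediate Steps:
q(C) = (-1 + C)/(30 + C) (q(C) = (C - 1)/(C + 30) = (-1 + C)/(30 + C))
(-1339 - 173)*(Z(45, 62) + q(1/(-16 - 18))) = (-1339 - 173)*((-1 + 62) + (-1 + 1/(-16 - 18))/(30 + 1/(-16 - 18))) = -1512*(61 + (-1 + 1/(-34))/(30 + 1/(-34))) = -1512*(61 + (-1 - 1/34)/(30 - 1/34)) = -1512*(61 - 35/34/(1019/34)) = -1512*(61 + (34/1019)*(-35/34)) = -1512*(61 - 35/1019) = -1512*62124/1019 = -93931488/1019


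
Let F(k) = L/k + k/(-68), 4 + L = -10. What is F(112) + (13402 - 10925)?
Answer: 336631/136 ≈ 2475.2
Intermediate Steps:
L = -14 (L = -4 - 10 = -14)
F(k) = -14/k - k/68 (F(k) = -14/k + k/(-68) = -14/k + k*(-1/68) = -14/k - k/68)
F(112) + (13402 - 10925) = (-14/112 - 1/68*112) + (13402 - 10925) = (-14*1/112 - 28/17) + 2477 = (-⅛ - 28/17) + 2477 = -241/136 + 2477 = 336631/136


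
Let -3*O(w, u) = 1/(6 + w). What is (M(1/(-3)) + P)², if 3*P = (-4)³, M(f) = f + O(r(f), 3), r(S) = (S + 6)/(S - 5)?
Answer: 2948089/6241 ≈ 472.37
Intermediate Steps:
r(S) = (6 + S)/(-5 + S)
O(w, u) = -1/(3*(6 + w))
M(f) = f - 1/(18 + 3*(6 + f)/(-5 + f)) (M(f) = f - 1/(18 + 3*((6 + f)/(-5 + f))) = f - 1/(18 + 3*(6 + f)/(-5 + f)))
P = -64/3 (P = (⅓)*(-4)³ = (⅓)*(-64) = -64/3 ≈ -21.333)
(M(1/(-3)) + P)² = ((5 - 73/(-3) + 21*(1/(-3))²)/(3*(-24 + 7/(-3))) - 64/3)² = ((5 - 73*(-⅓) + 21*(-⅓)²)/(3*(-24 + 7*(-⅓))) - 64/3)² = ((5 + 73/3 + 21*(⅑))/(3*(-24 - 7/3)) - 64/3)² = ((5 + 73/3 + 7/3)/(3*(-79/3)) - 64/3)² = ((⅓)*(-3/79)*(95/3) - 64/3)² = (-95/237 - 64/3)² = (-1717/79)² = 2948089/6241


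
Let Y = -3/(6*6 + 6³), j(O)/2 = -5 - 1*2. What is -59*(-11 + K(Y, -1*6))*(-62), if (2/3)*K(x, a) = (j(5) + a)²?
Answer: 2154562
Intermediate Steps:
j(O) = -14 (j(O) = 2*(-5 - 1*2) = 2*(-5 - 2) = 2*(-7) = -14)
Y = -1/84 (Y = -3/(36 + 216) = -3/252 = -3*1/252 = -1/84 ≈ -0.011905)
K(x, a) = 3*(-14 + a)²/2
-59*(-11 + K(Y, -1*6))*(-62) = -59*(-11 + 3*(-14 - 1*6)²/2)*(-62) = -59*(-11 + 3*(-14 - 6)²/2)*(-62) = -59*(-11 + (3/2)*(-20)²)*(-62) = -59*(-11 + (3/2)*400)*(-62) = -59*(-11 + 600)*(-62) = -59*589*(-62) = -34751*(-62) = 2154562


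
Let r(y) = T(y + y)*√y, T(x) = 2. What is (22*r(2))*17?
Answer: 748*√2 ≈ 1057.8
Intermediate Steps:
r(y) = 2*√y
(22*r(2))*17 = (22*(2*√2))*17 = (44*√2)*17 = 748*√2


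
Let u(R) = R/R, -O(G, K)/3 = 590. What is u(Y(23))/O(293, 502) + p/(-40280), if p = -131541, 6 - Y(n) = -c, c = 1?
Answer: 23278729/7129560 ≈ 3.2651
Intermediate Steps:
O(G, K) = -1770 (O(G, K) = -3*590 = -1770)
Y(n) = 7 (Y(n) = 6 - (-1) = 6 - 1*(-1) = 6 + 1 = 7)
u(R) = 1
u(Y(23))/O(293, 502) + p/(-40280) = 1/(-1770) - 131541/(-40280) = 1*(-1/1770) - 131541*(-1/40280) = -1/1770 + 131541/40280 = 23278729/7129560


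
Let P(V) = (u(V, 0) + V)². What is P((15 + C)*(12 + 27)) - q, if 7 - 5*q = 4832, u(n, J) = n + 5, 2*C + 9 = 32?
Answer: 4294149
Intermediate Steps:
C = 23/2 (C = -9/2 + (½)*32 = -9/2 + 16 = 23/2 ≈ 11.500)
u(n, J) = 5 + n
P(V) = (5 + 2*V)² (P(V) = ((5 + V) + V)² = (5 + 2*V)²)
q = -965 (q = 7/5 - ⅕*4832 = 7/5 - 4832/5 = -965)
P((15 + C)*(12 + 27)) - q = (5 + 2*((15 + 23/2)*(12 + 27)))² - 1*(-965) = (5 + 2*((53/2)*39))² + 965 = (5 + 2*(2067/2))² + 965 = (5 + 2067)² + 965 = 2072² + 965 = 4293184 + 965 = 4294149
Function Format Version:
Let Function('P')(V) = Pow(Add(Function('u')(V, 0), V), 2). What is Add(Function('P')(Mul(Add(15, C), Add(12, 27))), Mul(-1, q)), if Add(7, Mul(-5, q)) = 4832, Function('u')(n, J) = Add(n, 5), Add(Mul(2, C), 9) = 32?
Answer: 4294149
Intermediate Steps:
C = Rational(23, 2) (C = Add(Rational(-9, 2), Mul(Rational(1, 2), 32)) = Add(Rational(-9, 2), 16) = Rational(23, 2) ≈ 11.500)
Function('u')(n, J) = Add(5, n)
Function('P')(V) = Pow(Add(5, Mul(2, V)), 2) (Function('P')(V) = Pow(Add(Add(5, V), V), 2) = Pow(Add(5, Mul(2, V)), 2))
q = -965 (q = Add(Rational(7, 5), Mul(Rational(-1, 5), 4832)) = Add(Rational(7, 5), Rational(-4832, 5)) = -965)
Add(Function('P')(Mul(Add(15, C), Add(12, 27))), Mul(-1, q)) = Add(Pow(Add(5, Mul(2, Mul(Add(15, Rational(23, 2)), Add(12, 27)))), 2), Mul(-1, -965)) = Add(Pow(Add(5, Mul(2, Mul(Rational(53, 2), 39))), 2), 965) = Add(Pow(Add(5, Mul(2, Rational(2067, 2))), 2), 965) = Add(Pow(Add(5, 2067), 2), 965) = Add(Pow(2072, 2), 965) = Add(4293184, 965) = 4294149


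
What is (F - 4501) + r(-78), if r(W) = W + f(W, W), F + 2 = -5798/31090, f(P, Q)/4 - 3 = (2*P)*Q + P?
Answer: 680728196/15545 ≈ 43791.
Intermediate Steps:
f(P, Q) = 12 + 4*P + 8*P*Q (f(P, Q) = 12 + 4*((2*P)*Q + P) = 12 + 4*(2*P*Q + P) = 12 + 4*(P + 2*P*Q) = 12 + (4*P + 8*P*Q) = 12 + 4*P + 8*P*Q)
F = -33989/15545 (F = -2 - 5798/31090 = -2 - 5798*1/31090 = -2 - 2899/15545 = -33989/15545 ≈ -2.1865)
r(W) = 12 + 5*W + 8*W² (r(W) = W + (12 + 4*W + 8*W*W) = W + (12 + 4*W + 8*W²) = 12 + 5*W + 8*W²)
(F - 4501) + r(-78) = (-33989/15545 - 4501) + (12 + 5*(-78) + 8*(-78)²) = -70002034/15545 + (12 - 390 + 8*6084) = -70002034/15545 + (12 - 390 + 48672) = -70002034/15545 + 48294 = 680728196/15545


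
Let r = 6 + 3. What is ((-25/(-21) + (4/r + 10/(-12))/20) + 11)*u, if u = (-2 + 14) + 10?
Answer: 337381/1260 ≈ 267.76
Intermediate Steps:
r = 9
u = 22 (u = 12 + 10 = 22)
((-25/(-21) + (4/r + 10/(-12))/20) + 11)*u = ((-25/(-21) + (4/9 + 10/(-12))/20) + 11)*22 = ((-25*(-1/21) + (4*(⅑) + 10*(-1/12))*(1/20)) + 11)*22 = ((25/21 + (4/9 - ⅚)*(1/20)) + 11)*22 = ((25/21 - 7/18*1/20) + 11)*22 = ((25/21 - 7/360) + 11)*22 = (2951/2520 + 11)*22 = (30671/2520)*22 = 337381/1260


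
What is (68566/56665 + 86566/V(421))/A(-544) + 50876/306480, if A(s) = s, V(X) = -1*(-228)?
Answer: -2397053338427/4487552489280 ≈ -0.53416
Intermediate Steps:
V(X) = 228
(68566/56665 + 86566/V(421))/A(-544) + 50876/306480 = (68566/56665 + 86566/228)/(-544) + 50876/306480 = (68566*(1/56665) + 86566*(1/228))*(-1/544) + 50876*(1/306480) = (68566/56665 + 43283/114)*(-1/544) + 12719/76620 = (2460447719/6459810)*(-1/544) + 12719/76620 = -2460447719/3514136640 + 12719/76620 = -2397053338427/4487552489280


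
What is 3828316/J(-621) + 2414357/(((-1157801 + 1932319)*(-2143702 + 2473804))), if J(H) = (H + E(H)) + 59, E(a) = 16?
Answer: -163130887317212209/23265964616076 ≈ -7011.6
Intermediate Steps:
J(H) = 75 + H (J(H) = (H + 16) + 59 = (16 + H) + 59 = 75 + H)
3828316/J(-621) + 2414357/(((-1157801 + 1932319)*(-2143702 + 2473804))) = 3828316/(75 - 621) + 2414357/(((-1157801 + 1932319)*(-2143702 + 2473804))) = 3828316/(-546) + 2414357/((774518*330102)) = 3828316*(-1/546) + 2414357/255669940836 = -1914158/273 + 2414357*(1/255669940836) = -1914158/273 + 2414357/255669940836 = -163130887317212209/23265964616076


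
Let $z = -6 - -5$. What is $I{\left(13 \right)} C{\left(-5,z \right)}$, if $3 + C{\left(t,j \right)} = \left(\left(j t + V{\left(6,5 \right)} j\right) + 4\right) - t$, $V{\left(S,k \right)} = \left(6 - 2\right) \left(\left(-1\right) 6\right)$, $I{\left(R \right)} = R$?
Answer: $455$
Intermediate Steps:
$z = -1$ ($z = -6 + 5 = -1$)
$V{\left(S,k \right)} = -24$ ($V{\left(S,k \right)} = 4 \left(-6\right) = -24$)
$C{\left(t,j \right)} = 1 - t - 24 j + j t$ ($C{\left(t,j \right)} = -3 - \left(-4 + t + 24 j - j t\right) = -3 + \left(4 - t - 24 j + j t\right) = 1 - t - 24 j + j t$)
$I{\left(13 \right)} C{\left(-5,z \right)} = 13 \left(1 - -5 - -24 - -5\right) = 13 \left(1 + 5 + 24 + 5\right) = 13 \cdot 35 = 455$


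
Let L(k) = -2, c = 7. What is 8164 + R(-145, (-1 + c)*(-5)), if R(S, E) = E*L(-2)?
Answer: 8224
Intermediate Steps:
R(S, E) = -2*E (R(S, E) = E*(-2) = -2*E)
8164 + R(-145, (-1 + c)*(-5)) = 8164 - 2*(-1 + 7)*(-5) = 8164 - 12*(-5) = 8164 - 2*(-30) = 8164 + 60 = 8224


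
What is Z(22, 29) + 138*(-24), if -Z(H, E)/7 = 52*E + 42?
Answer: -14162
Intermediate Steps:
Z(H, E) = -294 - 364*E (Z(H, E) = -7*(52*E + 42) = -7*(42 + 52*E) = -294 - 364*E)
Z(22, 29) + 138*(-24) = (-294 - 364*29) + 138*(-24) = (-294 - 10556) - 3312 = -10850 - 3312 = -14162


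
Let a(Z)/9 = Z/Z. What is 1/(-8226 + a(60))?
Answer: -1/8217 ≈ -0.00012170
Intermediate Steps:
a(Z) = 9 (a(Z) = 9*(Z/Z) = 9*1 = 9)
1/(-8226 + a(60)) = 1/(-8226 + 9) = 1/(-8217) = -1/8217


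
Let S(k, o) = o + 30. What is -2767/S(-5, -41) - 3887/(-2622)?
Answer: 317297/1254 ≈ 253.03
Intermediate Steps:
S(k, o) = 30 + o
-2767/S(-5, -41) - 3887/(-2622) = -2767/(30 - 41) - 3887/(-2622) = -2767/(-11) - 3887*(-1/2622) = -2767*(-1/11) + 169/114 = 2767/11 + 169/114 = 317297/1254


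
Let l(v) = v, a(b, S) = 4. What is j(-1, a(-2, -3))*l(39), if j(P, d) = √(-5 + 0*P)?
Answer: 39*I*√5 ≈ 87.207*I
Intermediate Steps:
j(P, d) = I*√5 (j(P, d) = √(-5 + 0) = √(-5) = I*√5)
j(-1, a(-2, -3))*l(39) = (I*√5)*39 = 39*I*√5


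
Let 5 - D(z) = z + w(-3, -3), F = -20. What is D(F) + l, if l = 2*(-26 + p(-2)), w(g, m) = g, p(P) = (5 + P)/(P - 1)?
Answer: -26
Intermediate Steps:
p(P) = (5 + P)/(-1 + P)
D(z) = 8 - z (D(z) = 5 - (z - 3) = 5 - (-3 + z) = 5 + (3 - z) = 8 - z)
l = -54 (l = 2*(-26 + (5 - 2)/(-1 - 2)) = 2*(-26 + 3/(-3)) = 2*(-26 - 1/3*3) = 2*(-26 - 1) = 2*(-27) = -54)
D(F) + l = (8 - 1*(-20)) - 54 = (8 + 20) - 54 = 28 - 54 = -26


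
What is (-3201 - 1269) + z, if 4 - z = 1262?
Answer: -5728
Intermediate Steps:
z = -1258 (z = 4 - 1*1262 = 4 - 1262 = -1258)
(-3201 - 1269) + z = (-3201 - 1269) - 1258 = -4470 - 1258 = -5728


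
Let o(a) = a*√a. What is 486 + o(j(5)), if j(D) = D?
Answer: 486 + 5*√5 ≈ 497.18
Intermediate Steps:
o(a) = a^(3/2)
486 + o(j(5)) = 486 + 5^(3/2) = 486 + 5*√5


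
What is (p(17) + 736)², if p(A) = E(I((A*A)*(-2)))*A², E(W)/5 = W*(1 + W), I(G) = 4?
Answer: 878292496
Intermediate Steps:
E(W) = 5*W*(1 + W) (E(W) = 5*(W*(1 + W)) = 5*W*(1 + W))
p(A) = 100*A² (p(A) = (5*4*(1 + 4))*A² = (5*4*5)*A² = 100*A²)
(p(17) + 736)² = (100*17² + 736)² = (100*289 + 736)² = (28900 + 736)² = 29636² = 878292496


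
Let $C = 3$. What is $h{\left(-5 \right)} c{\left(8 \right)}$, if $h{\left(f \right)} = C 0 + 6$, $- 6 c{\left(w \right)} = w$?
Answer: $-8$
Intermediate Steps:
$c{\left(w \right)} = - \frac{w}{6}$
$h{\left(f \right)} = 6$ ($h{\left(f \right)} = 3 \cdot 0 + 6 = 0 + 6 = 6$)
$h{\left(-5 \right)} c{\left(8 \right)} = 6 \left(\left(- \frac{1}{6}\right) 8\right) = 6 \left(- \frac{4}{3}\right) = -8$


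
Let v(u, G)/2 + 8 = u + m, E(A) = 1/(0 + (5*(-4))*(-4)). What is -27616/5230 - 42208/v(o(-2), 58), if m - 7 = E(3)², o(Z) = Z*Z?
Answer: -353461671408/50210615 ≈ -7039.6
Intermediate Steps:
E(A) = 1/80 (E(A) = 1/(0 - 20*(-4)) = 1/(0 + 80) = 1/80)
o(Z) = Z²
m = 44801/6400 (m = 7 + (1/80)² = 7 + 1/6400 = 44801/6400 ≈ 7.0002)
v(u, G) = -6399/3200 + 2*u (v(u, G) = -16 + 2*(u + 44801/6400) = -16 + 2*(44801/6400 + u) = -16 + (44801/3200 + 2*u) = -6399/3200 + 2*u)
-27616/5230 - 42208/v(o(-2), 58) = -27616/5230 - 42208/(-6399/3200 + 2*(-2)²) = -27616*1/5230 - 42208/(-6399/3200 + 2*4) = -13808/2615 - 42208/(-6399/3200 + 8) = -13808/2615 - 42208/19201/3200 = -13808/2615 - 42208*3200/19201 = -13808/2615 - 135065600/19201 = -353461671408/50210615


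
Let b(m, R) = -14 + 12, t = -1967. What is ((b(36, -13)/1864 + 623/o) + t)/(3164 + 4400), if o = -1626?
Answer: -1490718503/5731363824 ≈ -0.26010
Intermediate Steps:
b(m, R) = -2
((b(36, -13)/1864 + 623/o) + t)/(3164 + 4400) = ((-2/1864 + 623/(-1626)) - 1967)/(3164 + 4400) = ((-2*1/1864 + 623*(-1/1626)) - 1967)/7564 = ((-1/932 - 623/1626) - 1967)*(1/7564) = (-291131/757716 - 1967)*(1/7564) = -1490718503/757716*1/7564 = -1490718503/5731363824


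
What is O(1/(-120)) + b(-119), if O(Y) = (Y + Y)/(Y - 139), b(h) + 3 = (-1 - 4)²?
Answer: 366984/16681 ≈ 22.000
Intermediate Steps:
b(h) = 22 (b(h) = -3 + (-1 - 4)² = -3 + (-5)² = -3 + 25 = 22)
O(Y) = 2*Y/(-139 + Y) (O(Y) = (2*Y)/(-139 + Y) = 2*Y/(-139 + Y))
O(1/(-120)) + b(-119) = 2/(-120*(-139 + 1/(-120))) + 22 = 2*(-1/120)/(-139 - 1/120) + 22 = 2*(-1/120)/(-16681/120) + 22 = 2*(-1/120)*(-120/16681) + 22 = 2/16681 + 22 = 366984/16681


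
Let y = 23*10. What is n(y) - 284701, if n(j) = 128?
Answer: -284573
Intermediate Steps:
y = 230
n(y) - 284701 = 128 - 284701 = -284573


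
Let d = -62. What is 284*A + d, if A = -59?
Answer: -16818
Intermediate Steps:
284*A + d = 284*(-59) - 62 = -16756 - 62 = -16818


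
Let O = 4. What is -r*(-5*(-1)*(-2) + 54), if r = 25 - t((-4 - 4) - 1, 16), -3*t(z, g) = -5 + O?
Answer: -3256/3 ≈ -1085.3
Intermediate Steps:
t(z, g) = ⅓ (t(z, g) = -(-5 + 4)/3 = -⅓*(-1) = ⅓)
r = 74/3 (r = 25 - 1*⅓ = 25 - ⅓ = 74/3 ≈ 24.667)
-r*(-5*(-1)*(-2) + 54) = -74*(-5*(-1)*(-2) + 54)/3 = -74*(5*(-2) + 54)/3 = -74*(-10 + 54)/3 = -74*44/3 = -1*3256/3 = -3256/3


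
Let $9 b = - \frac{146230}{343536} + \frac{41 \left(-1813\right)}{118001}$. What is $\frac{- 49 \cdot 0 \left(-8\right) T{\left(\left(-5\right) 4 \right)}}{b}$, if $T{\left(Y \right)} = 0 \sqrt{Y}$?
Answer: $0$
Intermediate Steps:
$T{\left(Y \right)} = 0$
$b = - \frac{21395673859}{182419161912}$ ($b = \frac{- \frac{146230}{343536} + \frac{41 \left(-1813\right)}{118001}}{9} = \frac{\left(-146230\right) \frac{1}{343536} - \frac{74333}{118001}}{9} = \frac{- \frac{73115}{171768} - \frac{74333}{118001}}{9} = \frac{1}{9} \left(- \frac{21395673859}{20268795768}\right) = - \frac{21395673859}{182419161912} \approx -0.11729$)
$\frac{- 49 \cdot 0 \left(-8\right) T{\left(\left(-5\right) 4 \right)}}{b} = \frac{- 49 \cdot 0 \left(-8\right) 0}{- \frac{21395673859}{182419161912}} = \left(-49\right) 0 \cdot 0 \left(- \frac{182419161912}{21395673859}\right) = 0 \cdot 0 \left(- \frac{182419161912}{21395673859}\right) = 0 \left(- \frac{182419161912}{21395673859}\right) = 0$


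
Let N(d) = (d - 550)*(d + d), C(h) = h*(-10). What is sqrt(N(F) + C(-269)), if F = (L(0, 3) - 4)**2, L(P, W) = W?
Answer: 2*sqrt(398) ≈ 39.900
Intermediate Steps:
C(h) = -10*h
F = 1 (F = (3 - 4)**2 = (-1)**2 = 1)
N(d) = 2*d*(-550 + d) (N(d) = (-550 + d)*(2*d) = 2*d*(-550 + d))
sqrt(N(F) + C(-269)) = sqrt(2*1*(-550 + 1) - 10*(-269)) = sqrt(2*1*(-549) + 2690) = sqrt(-1098 + 2690) = sqrt(1592) = 2*sqrt(398)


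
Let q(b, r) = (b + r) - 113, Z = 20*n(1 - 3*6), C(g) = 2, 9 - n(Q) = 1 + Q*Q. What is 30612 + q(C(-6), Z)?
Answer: 24881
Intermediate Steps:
n(Q) = 8 - Q**2 (n(Q) = 9 - (1 + Q*Q) = 9 - (1 + Q**2) = 9 + (-1 - Q**2) = 8 - Q**2)
Z = -5620 (Z = 20*(8 - (1 - 3*6)**2) = 20*(8 - (1 - 18)**2) = 20*(8 - 1*(-17)**2) = 20*(8 - 1*289) = 20*(8 - 289) = 20*(-281) = -5620)
q(b, r) = -113 + b + r
30612 + q(C(-6), Z) = 30612 + (-113 + 2 - 5620) = 30612 - 5731 = 24881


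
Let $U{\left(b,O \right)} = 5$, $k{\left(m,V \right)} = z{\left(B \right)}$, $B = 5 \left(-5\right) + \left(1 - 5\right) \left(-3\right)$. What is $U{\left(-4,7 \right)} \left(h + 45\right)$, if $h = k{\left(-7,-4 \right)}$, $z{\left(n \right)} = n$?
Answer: $160$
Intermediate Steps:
$B = -13$ ($B = -25 - -12 = -25 + 12 = -13$)
$k{\left(m,V \right)} = -13$
$h = -13$
$U{\left(-4,7 \right)} \left(h + 45\right) = 5 \left(-13 + 45\right) = 5 \cdot 32 = 160$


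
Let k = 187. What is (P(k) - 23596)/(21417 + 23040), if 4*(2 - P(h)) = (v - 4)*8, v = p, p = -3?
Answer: -7860/14819 ≈ -0.53040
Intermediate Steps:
v = -3
P(h) = 16 (P(h) = 2 - (-3 - 4)*8/4 = 2 - (-7)*8/4 = 2 - ¼*(-56) = 2 + 14 = 16)
(P(k) - 23596)/(21417 + 23040) = (16 - 23596)/(21417 + 23040) = -23580/44457 = -23580*1/44457 = -7860/14819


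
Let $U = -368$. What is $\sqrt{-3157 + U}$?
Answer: $5 i \sqrt{141} \approx 59.372 i$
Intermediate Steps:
$\sqrt{-3157 + U} = \sqrt{-3157 - 368} = \sqrt{-3525} = 5 i \sqrt{141}$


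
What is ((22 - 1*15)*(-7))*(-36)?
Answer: 1764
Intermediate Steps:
((22 - 1*15)*(-7))*(-36) = ((22 - 15)*(-7))*(-36) = (7*(-7))*(-36) = -49*(-36) = 1764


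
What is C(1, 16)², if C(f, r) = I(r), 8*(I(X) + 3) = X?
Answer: 1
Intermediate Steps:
I(X) = -3 + X/8
C(f, r) = -3 + r/8
C(1, 16)² = (-3 + (⅛)*16)² = (-3 + 2)² = (-1)² = 1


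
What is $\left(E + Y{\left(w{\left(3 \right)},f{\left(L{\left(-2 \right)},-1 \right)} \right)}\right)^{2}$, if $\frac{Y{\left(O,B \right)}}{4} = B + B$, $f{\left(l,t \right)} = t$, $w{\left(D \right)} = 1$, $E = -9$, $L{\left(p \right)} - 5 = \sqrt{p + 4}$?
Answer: $289$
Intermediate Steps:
$L{\left(p \right)} = 5 + \sqrt{4 + p}$ ($L{\left(p \right)} = 5 + \sqrt{p + 4} = 5 + \sqrt{4 + p}$)
$Y{\left(O,B \right)} = 8 B$ ($Y{\left(O,B \right)} = 4 \left(B + B\right) = 4 \cdot 2 B = 8 B$)
$\left(E + Y{\left(w{\left(3 \right)},f{\left(L{\left(-2 \right)},-1 \right)} \right)}\right)^{2} = \left(-9 + 8 \left(-1\right)\right)^{2} = \left(-9 - 8\right)^{2} = \left(-17\right)^{2} = 289$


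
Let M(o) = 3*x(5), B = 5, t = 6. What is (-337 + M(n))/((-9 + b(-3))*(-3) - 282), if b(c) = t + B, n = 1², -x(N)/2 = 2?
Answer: 349/288 ≈ 1.2118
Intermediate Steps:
x(N) = -4 (x(N) = -2*2 = -4)
n = 1
b(c) = 11 (b(c) = 6 + 5 = 11)
M(o) = -12 (M(o) = 3*(-4) = -12)
(-337 + M(n))/((-9 + b(-3))*(-3) - 282) = (-337 - 12)/((-9 + 11)*(-3) - 282) = -349/(2*(-3) - 282) = -349/(-6 - 282) = -349/(-288) = -349*(-1/288) = 349/288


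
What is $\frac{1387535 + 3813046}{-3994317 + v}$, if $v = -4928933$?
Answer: $- \frac{5200581}{8923250} \approx -0.58281$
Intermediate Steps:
$\frac{1387535 + 3813046}{-3994317 + v} = \frac{1387535 + 3813046}{-3994317 - 4928933} = \frac{5200581}{-8923250} = 5200581 \left(- \frac{1}{8923250}\right) = - \frac{5200581}{8923250}$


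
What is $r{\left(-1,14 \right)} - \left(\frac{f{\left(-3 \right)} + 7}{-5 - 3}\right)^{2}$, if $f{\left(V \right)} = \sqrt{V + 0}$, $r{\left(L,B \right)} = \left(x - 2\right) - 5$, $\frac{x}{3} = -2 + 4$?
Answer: $- \frac{55}{32} - \frac{7 i \sqrt{3}}{32} \approx -1.7188 - 0.37889 i$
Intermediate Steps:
$x = 6$ ($x = 3 \left(-2 + 4\right) = 3 \cdot 2 = 6$)
$r{\left(L,B \right)} = -1$ ($r{\left(L,B \right)} = \left(6 - 2\right) - 5 = 4 - 5 = -1$)
$f{\left(V \right)} = \sqrt{V}$
$r{\left(-1,14 \right)} - \left(\frac{f{\left(-3 \right)} + 7}{-5 - 3}\right)^{2} = -1 - \left(\frac{\sqrt{-3} + 7}{-5 - 3}\right)^{2} = -1 - \left(\frac{i \sqrt{3} + 7}{-8}\right)^{2} = -1 - \left(\left(7 + i \sqrt{3}\right) \left(- \frac{1}{8}\right)\right)^{2} = -1 - \left(- \frac{7}{8} - \frac{i \sqrt{3}}{8}\right)^{2}$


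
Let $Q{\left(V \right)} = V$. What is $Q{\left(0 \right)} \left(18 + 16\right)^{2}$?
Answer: $0$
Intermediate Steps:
$Q{\left(0 \right)} \left(18 + 16\right)^{2} = 0 \left(18 + 16\right)^{2} = 0 \cdot 34^{2} = 0 \cdot 1156 = 0$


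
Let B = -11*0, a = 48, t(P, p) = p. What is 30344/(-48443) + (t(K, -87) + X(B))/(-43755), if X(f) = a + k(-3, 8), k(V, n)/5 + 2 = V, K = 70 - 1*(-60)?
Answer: -1324601368/2119623465 ≈ -0.62492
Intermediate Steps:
K = 130 (K = 70 + 60 = 130)
k(V, n) = -10 + 5*V
B = 0
X(f) = 23 (X(f) = 48 + (-10 + 5*(-3)) = 48 + (-10 - 15) = 48 - 25 = 23)
30344/(-48443) + (t(K, -87) + X(B))/(-43755) = 30344/(-48443) + (-87 + 23)/(-43755) = 30344*(-1/48443) - 64*(-1/43755) = -30344/48443 + 64/43755 = -1324601368/2119623465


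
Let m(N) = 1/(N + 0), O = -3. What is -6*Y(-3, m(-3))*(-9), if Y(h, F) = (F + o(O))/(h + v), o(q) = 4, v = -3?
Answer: -33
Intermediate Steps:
m(N) = 1/N
Y(h, F) = (4 + F)/(-3 + h) (Y(h, F) = (F + 4)/(h - 3) = (4 + F)/(-3 + h))
-6*Y(-3, m(-3))*(-9) = -6*(4 + 1/(-3))/(-3 - 3)*(-9) = -6*(4 - ⅓)/(-6)*(-9) = -(-1)*11/3*(-9) = -6*(-11/18)*(-9) = (11/3)*(-9) = -33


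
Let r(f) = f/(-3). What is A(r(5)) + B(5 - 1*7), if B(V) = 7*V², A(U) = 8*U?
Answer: 44/3 ≈ 14.667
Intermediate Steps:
r(f) = -f/3 (r(f) = f*(-⅓) = -f/3)
A(r(5)) + B(5 - 1*7) = 8*(-⅓*5) + 7*(5 - 1*7)² = 8*(-5/3) + 7*(5 - 7)² = -40/3 + 7*(-2)² = -40/3 + 7*4 = -40/3 + 28 = 44/3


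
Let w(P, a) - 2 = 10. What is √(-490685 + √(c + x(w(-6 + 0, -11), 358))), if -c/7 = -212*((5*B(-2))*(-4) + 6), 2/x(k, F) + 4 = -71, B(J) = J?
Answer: √(-110404125 + 15*√15359394)/15 ≈ 700.3*I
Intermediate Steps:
w(P, a) = 12 (w(P, a) = 2 + 10 = 12)
x(k, F) = -2/75 (x(k, F) = 2/(-4 - 71) = 2/(-75) = 2*(-1/75) = -2/75)
c = 68264 (c = -(-1484)*((5*(-2))*(-4) + 6) = -(-1484)*(-10*(-4) + 6) = -(-1484)*(40 + 6) = -(-1484)*46 = -7*(-9752) = 68264)
√(-490685 + √(c + x(w(-6 + 0, -11), 358))) = √(-490685 + √(68264 - 2/75)) = √(-490685 + √(5119798/75)) = √(-490685 + √15359394/15)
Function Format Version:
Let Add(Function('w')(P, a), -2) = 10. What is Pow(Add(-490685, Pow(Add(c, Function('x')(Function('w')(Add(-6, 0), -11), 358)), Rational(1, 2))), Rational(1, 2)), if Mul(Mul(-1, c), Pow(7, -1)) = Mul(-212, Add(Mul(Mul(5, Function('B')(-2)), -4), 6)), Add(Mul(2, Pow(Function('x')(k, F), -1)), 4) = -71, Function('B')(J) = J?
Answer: Mul(Rational(1, 15), Pow(Add(-110404125, Mul(15, Pow(15359394, Rational(1, 2)))), Rational(1, 2))) ≈ Mul(700.30, I)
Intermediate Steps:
Function('w')(P, a) = 12 (Function('w')(P, a) = Add(2, 10) = 12)
Function('x')(k, F) = Rational(-2, 75) (Function('x')(k, F) = Mul(2, Pow(Add(-4, -71), -1)) = Mul(2, Pow(-75, -1)) = Mul(2, Rational(-1, 75)) = Rational(-2, 75))
c = 68264 (c = Mul(-7, Mul(-212, Add(Mul(Mul(5, -2), -4), 6))) = Mul(-7, Mul(-212, Add(Mul(-10, -4), 6))) = Mul(-7, Mul(-212, Add(40, 6))) = Mul(-7, Mul(-212, 46)) = Mul(-7, -9752) = 68264)
Pow(Add(-490685, Pow(Add(c, Function('x')(Function('w')(Add(-6, 0), -11), 358)), Rational(1, 2))), Rational(1, 2)) = Pow(Add(-490685, Pow(Add(68264, Rational(-2, 75)), Rational(1, 2))), Rational(1, 2)) = Pow(Add(-490685, Pow(Rational(5119798, 75), Rational(1, 2))), Rational(1, 2)) = Pow(Add(-490685, Mul(Rational(1, 15), Pow(15359394, Rational(1, 2)))), Rational(1, 2))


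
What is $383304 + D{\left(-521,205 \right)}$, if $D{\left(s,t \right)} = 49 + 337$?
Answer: $383690$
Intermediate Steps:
$D{\left(s,t \right)} = 386$
$383304 + D{\left(-521,205 \right)} = 383304 + 386 = 383690$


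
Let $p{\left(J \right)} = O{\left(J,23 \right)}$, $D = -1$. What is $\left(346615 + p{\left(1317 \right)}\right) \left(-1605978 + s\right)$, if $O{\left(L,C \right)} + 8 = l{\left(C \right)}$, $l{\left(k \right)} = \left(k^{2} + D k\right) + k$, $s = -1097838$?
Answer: $-938591870976$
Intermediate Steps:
$l{\left(k \right)} = k^{2}$ ($l{\left(k \right)} = \left(k^{2} - k\right) + k = k^{2}$)
$O{\left(L,C \right)} = -8 + C^{2}$
$p{\left(J \right)} = 521$ ($p{\left(J \right)} = -8 + 23^{2} = -8 + 529 = 521$)
$\left(346615 + p{\left(1317 \right)}\right) \left(-1605978 + s\right) = \left(346615 + 521\right) \left(-1605978 - 1097838\right) = 347136 \left(-2703816\right) = -938591870976$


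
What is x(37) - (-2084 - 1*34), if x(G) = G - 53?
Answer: 2102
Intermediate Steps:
x(G) = -53 + G
x(37) - (-2084 - 1*34) = (-53 + 37) - (-2084 - 1*34) = -16 - (-2084 - 34) = -16 - 1*(-2118) = -16 + 2118 = 2102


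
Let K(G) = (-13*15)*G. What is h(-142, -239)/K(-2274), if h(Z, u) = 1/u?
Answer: -1/105979770 ≈ -9.4358e-9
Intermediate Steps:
K(G) = -195*G
h(-142, -239)/K(-2274) = 1/((-239)*((-195*(-2274)))) = -1/239/443430 = -1/239*1/443430 = -1/105979770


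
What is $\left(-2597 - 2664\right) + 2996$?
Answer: $-2265$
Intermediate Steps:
$\left(-2597 - 2664\right) + 2996 = -5261 + 2996 = -2265$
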